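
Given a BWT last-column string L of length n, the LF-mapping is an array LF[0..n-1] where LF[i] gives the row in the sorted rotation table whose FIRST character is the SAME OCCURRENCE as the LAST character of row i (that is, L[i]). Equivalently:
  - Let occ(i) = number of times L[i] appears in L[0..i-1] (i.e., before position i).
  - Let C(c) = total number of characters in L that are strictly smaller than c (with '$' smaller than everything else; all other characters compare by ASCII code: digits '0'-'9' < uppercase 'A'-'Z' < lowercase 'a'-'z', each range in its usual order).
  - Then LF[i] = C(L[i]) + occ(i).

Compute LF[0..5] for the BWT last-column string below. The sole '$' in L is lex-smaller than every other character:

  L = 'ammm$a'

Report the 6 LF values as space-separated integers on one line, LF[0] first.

Char counts: '$':1, 'a':2, 'm':3
C (first-col start): C('$')=0, C('a')=1, C('m')=3
L[0]='a': occ=0, LF[0]=C('a')+0=1+0=1
L[1]='m': occ=0, LF[1]=C('m')+0=3+0=3
L[2]='m': occ=1, LF[2]=C('m')+1=3+1=4
L[3]='m': occ=2, LF[3]=C('m')+2=3+2=5
L[4]='$': occ=0, LF[4]=C('$')+0=0+0=0
L[5]='a': occ=1, LF[5]=C('a')+1=1+1=2

Answer: 1 3 4 5 0 2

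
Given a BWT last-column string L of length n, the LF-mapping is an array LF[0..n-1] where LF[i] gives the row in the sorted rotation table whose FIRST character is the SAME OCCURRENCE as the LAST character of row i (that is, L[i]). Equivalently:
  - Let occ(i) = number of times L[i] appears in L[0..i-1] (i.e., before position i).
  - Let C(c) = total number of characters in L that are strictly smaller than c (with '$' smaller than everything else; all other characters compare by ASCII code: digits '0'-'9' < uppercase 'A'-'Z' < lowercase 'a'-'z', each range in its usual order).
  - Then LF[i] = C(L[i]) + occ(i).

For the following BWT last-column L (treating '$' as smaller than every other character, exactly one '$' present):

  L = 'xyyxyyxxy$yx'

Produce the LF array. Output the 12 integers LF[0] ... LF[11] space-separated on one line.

Char counts: '$':1, 'x':5, 'y':6
C (first-col start): C('$')=0, C('x')=1, C('y')=6
L[0]='x': occ=0, LF[0]=C('x')+0=1+0=1
L[1]='y': occ=0, LF[1]=C('y')+0=6+0=6
L[2]='y': occ=1, LF[2]=C('y')+1=6+1=7
L[3]='x': occ=1, LF[3]=C('x')+1=1+1=2
L[4]='y': occ=2, LF[4]=C('y')+2=6+2=8
L[5]='y': occ=3, LF[5]=C('y')+3=6+3=9
L[6]='x': occ=2, LF[6]=C('x')+2=1+2=3
L[7]='x': occ=3, LF[7]=C('x')+3=1+3=4
L[8]='y': occ=4, LF[8]=C('y')+4=6+4=10
L[9]='$': occ=0, LF[9]=C('$')+0=0+0=0
L[10]='y': occ=5, LF[10]=C('y')+5=6+5=11
L[11]='x': occ=4, LF[11]=C('x')+4=1+4=5

Answer: 1 6 7 2 8 9 3 4 10 0 11 5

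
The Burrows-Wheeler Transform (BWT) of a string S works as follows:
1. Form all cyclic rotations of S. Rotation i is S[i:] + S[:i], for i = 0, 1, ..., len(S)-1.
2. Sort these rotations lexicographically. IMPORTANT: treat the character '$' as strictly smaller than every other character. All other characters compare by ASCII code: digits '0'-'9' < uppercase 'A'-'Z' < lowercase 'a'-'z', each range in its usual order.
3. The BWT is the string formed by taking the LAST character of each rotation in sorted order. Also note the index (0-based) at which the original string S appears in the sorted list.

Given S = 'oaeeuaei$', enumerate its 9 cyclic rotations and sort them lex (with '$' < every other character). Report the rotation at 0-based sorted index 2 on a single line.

Answer: aei$oaeeu

Derivation:
All 9 rotations (rotation i = S[i:]+S[:i]):
  rot[0] = oaeeuaei$
  rot[1] = aeeuaei$o
  rot[2] = eeuaei$oa
  rot[3] = euaei$oae
  rot[4] = uaei$oaee
  rot[5] = aei$oaeeu
  rot[6] = ei$oaeeua
  rot[7] = i$oaeeuae
  rot[8] = $oaeeuaei
Sorted (with $ < everything):
  sorted[0] = $oaeeuaei
  sorted[1] = aeeuaei$o
  sorted[2] = aei$oaeeu
  sorted[3] = eeuaei$oa
  sorted[4] = ei$oaeeua
  sorted[5] = euaei$oae
  sorted[6] = i$oaeeuae
  sorted[7] = oaeeuaei$
  sorted[8] = uaei$oaee
sorted[2] = aei$oaeeu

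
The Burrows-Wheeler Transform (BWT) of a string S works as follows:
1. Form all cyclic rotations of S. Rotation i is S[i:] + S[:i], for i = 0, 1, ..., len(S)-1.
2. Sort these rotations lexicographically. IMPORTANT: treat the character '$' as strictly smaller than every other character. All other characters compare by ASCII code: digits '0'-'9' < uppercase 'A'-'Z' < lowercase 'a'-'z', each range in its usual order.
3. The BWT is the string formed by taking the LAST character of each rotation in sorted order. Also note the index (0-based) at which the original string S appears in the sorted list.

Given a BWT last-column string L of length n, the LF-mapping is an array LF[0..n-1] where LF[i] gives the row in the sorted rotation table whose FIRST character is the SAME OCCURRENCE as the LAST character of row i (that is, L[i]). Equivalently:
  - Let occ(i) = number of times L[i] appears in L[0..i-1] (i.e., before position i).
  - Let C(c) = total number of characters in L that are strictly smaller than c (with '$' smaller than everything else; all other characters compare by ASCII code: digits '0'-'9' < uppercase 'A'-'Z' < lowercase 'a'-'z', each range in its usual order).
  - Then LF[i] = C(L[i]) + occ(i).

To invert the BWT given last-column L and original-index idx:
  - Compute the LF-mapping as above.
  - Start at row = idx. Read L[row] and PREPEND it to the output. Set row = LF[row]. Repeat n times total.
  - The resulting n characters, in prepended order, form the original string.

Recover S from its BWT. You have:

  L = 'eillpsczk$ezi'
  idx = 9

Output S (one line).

LF mapping: 2 4 7 8 9 10 1 11 6 0 3 12 5
Walk LF starting at row 9, prepending L[row]:
  step 1: row=9, L[9]='$', prepend. Next row=LF[9]=0
  step 2: row=0, L[0]='e', prepend. Next row=LF[0]=2
  step 3: row=2, L[2]='l', prepend. Next row=LF[2]=7
  step 4: row=7, L[7]='z', prepend. Next row=LF[7]=11
  step 5: row=11, L[11]='z', prepend. Next row=LF[11]=12
  step 6: row=12, L[12]='i', prepend. Next row=LF[12]=5
  step 7: row=5, L[5]='s', prepend. Next row=LF[5]=10
  step 8: row=10, L[10]='e', prepend. Next row=LF[10]=3
  step 9: row=3, L[3]='l', prepend. Next row=LF[3]=8
  step 10: row=8, L[8]='k', prepend. Next row=LF[8]=6
  step 11: row=6, L[6]='c', prepend. Next row=LF[6]=1
  step 12: row=1, L[1]='i', prepend. Next row=LF[1]=4
  step 13: row=4, L[4]='p', prepend. Next row=LF[4]=9
Reversed output: picklesizzle$

Answer: picklesizzle$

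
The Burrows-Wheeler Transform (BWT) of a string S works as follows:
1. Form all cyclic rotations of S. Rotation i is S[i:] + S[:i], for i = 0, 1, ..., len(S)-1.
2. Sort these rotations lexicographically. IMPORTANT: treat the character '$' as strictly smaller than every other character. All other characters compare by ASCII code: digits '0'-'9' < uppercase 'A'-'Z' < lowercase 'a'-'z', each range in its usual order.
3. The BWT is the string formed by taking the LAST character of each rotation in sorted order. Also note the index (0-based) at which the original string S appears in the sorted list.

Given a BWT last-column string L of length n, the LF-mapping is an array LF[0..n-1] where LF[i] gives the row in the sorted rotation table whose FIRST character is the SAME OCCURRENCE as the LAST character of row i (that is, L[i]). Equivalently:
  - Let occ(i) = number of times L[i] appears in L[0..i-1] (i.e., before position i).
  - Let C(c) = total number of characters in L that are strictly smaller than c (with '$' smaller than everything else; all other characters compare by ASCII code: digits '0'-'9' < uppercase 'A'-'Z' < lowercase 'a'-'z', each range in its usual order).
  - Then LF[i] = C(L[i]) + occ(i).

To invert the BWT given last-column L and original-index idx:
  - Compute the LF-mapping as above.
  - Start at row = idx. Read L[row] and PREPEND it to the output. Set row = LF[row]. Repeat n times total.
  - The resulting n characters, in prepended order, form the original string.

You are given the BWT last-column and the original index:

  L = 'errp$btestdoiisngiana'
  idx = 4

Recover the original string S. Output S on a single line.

LF mapping: 5 15 16 14 0 3 19 6 17 20 4 13 8 9 18 11 7 10 1 12 2
Walk LF starting at row 4, prepending L[row]:
  step 1: row=4, L[4]='$', prepend. Next row=LF[4]=0
  step 2: row=0, L[0]='e', prepend. Next row=LF[0]=5
  step 3: row=5, L[5]='b', prepend. Next row=LF[5]=3
  step 4: row=3, L[3]='p', prepend. Next row=LF[3]=14
  step 5: row=14, L[14]='s', prepend. Next row=LF[14]=18
  step 6: row=18, L[18]='a', prepend. Next row=LF[18]=1
  step 7: row=1, L[1]='r', prepend. Next row=LF[1]=15
  step 8: row=15, L[15]='n', prepend. Next row=LF[15]=11
  step 9: row=11, L[11]='o', prepend. Next row=LF[11]=13
  step 10: row=13, L[13]='i', prepend. Next row=LF[13]=9
  step 11: row=9, L[9]='t', prepend. Next row=LF[9]=20
  step 12: row=20, L[20]='a', prepend. Next row=LF[20]=2
  step 13: row=2, L[2]='r', prepend. Next row=LF[2]=16
  step 14: row=16, L[16]='g', prepend. Next row=LF[16]=7
  step 15: row=7, L[7]='e', prepend. Next row=LF[7]=6
  step 16: row=6, L[6]='t', prepend. Next row=LF[6]=19
  step 17: row=19, L[19]='n', prepend. Next row=LF[19]=12
  step 18: row=12, L[12]='i', prepend. Next row=LF[12]=8
  step 19: row=8, L[8]='s', prepend. Next row=LF[8]=17
  step 20: row=17, L[17]='i', prepend. Next row=LF[17]=10
  step 21: row=10, L[10]='d', prepend. Next row=LF[10]=4
Reversed output: disintegrationraspbe$

Answer: disintegrationraspbe$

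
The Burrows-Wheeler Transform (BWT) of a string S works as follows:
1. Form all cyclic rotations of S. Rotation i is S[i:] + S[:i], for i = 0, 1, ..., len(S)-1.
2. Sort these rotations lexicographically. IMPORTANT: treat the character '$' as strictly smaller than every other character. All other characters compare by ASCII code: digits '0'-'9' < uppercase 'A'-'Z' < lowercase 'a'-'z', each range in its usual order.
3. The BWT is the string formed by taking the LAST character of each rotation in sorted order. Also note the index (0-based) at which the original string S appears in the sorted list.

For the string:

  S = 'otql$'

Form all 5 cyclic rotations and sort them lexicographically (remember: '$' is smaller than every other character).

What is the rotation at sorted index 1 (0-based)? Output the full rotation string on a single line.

All 5 rotations (rotation i = S[i:]+S[:i]):
  rot[0] = otql$
  rot[1] = tql$o
  rot[2] = ql$ot
  rot[3] = l$otq
  rot[4] = $otql
Sorted (with $ < everything):
  sorted[0] = $otql
  sorted[1] = l$otq
  sorted[2] = otql$
  sorted[3] = ql$ot
  sorted[4] = tql$o
sorted[1] = l$otq

Answer: l$otq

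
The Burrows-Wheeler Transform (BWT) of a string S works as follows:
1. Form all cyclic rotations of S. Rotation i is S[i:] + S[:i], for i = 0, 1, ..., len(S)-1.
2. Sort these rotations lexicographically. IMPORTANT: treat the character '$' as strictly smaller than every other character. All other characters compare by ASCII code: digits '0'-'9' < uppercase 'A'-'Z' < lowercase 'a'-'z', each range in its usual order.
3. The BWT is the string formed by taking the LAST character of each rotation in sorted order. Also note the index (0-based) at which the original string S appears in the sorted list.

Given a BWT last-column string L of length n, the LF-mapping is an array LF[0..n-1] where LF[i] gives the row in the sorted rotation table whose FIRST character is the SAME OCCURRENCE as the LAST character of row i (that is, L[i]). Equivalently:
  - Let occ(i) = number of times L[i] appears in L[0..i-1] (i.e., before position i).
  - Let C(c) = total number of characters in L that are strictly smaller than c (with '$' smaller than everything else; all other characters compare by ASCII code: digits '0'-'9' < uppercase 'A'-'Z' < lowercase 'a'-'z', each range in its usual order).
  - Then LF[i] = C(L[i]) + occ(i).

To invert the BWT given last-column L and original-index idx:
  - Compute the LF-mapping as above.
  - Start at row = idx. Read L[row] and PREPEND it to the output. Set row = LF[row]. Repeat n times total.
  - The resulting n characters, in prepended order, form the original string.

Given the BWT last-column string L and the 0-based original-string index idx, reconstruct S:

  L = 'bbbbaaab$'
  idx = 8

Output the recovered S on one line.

Answer: bbababab$

Derivation:
LF mapping: 4 5 6 7 1 2 3 8 0
Walk LF starting at row 8, prepending L[row]:
  step 1: row=8, L[8]='$', prepend. Next row=LF[8]=0
  step 2: row=0, L[0]='b', prepend. Next row=LF[0]=4
  step 3: row=4, L[4]='a', prepend. Next row=LF[4]=1
  step 4: row=1, L[1]='b', prepend. Next row=LF[1]=5
  step 5: row=5, L[5]='a', prepend. Next row=LF[5]=2
  step 6: row=2, L[2]='b', prepend. Next row=LF[2]=6
  step 7: row=6, L[6]='a', prepend. Next row=LF[6]=3
  step 8: row=3, L[3]='b', prepend. Next row=LF[3]=7
  step 9: row=7, L[7]='b', prepend. Next row=LF[7]=8
Reversed output: bbababab$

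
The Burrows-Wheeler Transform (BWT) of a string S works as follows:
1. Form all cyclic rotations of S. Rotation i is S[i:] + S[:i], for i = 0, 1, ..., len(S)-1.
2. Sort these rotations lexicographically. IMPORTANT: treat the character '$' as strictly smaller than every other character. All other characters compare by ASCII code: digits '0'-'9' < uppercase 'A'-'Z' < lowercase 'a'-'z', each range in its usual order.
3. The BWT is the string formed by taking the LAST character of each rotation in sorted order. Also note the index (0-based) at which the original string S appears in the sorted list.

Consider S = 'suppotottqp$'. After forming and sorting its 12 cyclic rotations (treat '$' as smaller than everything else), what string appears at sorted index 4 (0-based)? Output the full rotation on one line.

Answer: potottqp$sup

Derivation:
All 12 rotations (rotation i = S[i:]+S[:i]):
  rot[0] = suppotottqp$
  rot[1] = uppotottqp$s
  rot[2] = ppotottqp$su
  rot[3] = potottqp$sup
  rot[4] = otottqp$supp
  rot[5] = tottqp$suppo
  rot[6] = ottqp$suppot
  rot[7] = ttqp$suppoto
  rot[8] = tqp$suppotot
  rot[9] = qp$suppotott
  rot[10] = p$suppotottq
  rot[11] = $suppotottqp
Sorted (with $ < everything):
  sorted[0] = $suppotottqp
  sorted[1] = otottqp$supp
  sorted[2] = ottqp$suppot
  sorted[3] = p$suppotottq
  sorted[4] = potottqp$sup
  sorted[5] = ppotottqp$su
  sorted[6] = qp$suppotott
  sorted[7] = suppotottqp$
  sorted[8] = tottqp$suppo
  sorted[9] = tqp$suppotot
  sorted[10] = ttqp$suppoto
  sorted[11] = uppotottqp$s
sorted[4] = potottqp$sup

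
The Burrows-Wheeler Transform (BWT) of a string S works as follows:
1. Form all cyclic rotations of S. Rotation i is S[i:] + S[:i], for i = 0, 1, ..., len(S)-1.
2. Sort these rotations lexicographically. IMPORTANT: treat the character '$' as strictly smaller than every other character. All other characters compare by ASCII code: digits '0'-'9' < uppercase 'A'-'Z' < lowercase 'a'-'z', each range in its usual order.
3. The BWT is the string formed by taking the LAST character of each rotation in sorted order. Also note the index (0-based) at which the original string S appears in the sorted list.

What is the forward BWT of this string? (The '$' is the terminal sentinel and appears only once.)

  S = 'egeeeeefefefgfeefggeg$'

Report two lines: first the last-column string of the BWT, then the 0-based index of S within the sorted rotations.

All 22 rotations (rotation i = S[i:]+S[:i]):
  rot[0] = egeeeeefefefgfeefggeg$
  rot[1] = geeeeefefefgfeefggeg$e
  rot[2] = eeeeefefefgfeefggeg$eg
  rot[3] = eeeefefefgfeefggeg$ege
  rot[4] = eeefefefgfeefggeg$egee
  rot[5] = eefefefgfeefggeg$egeee
  rot[6] = efefefgfeefggeg$egeeee
  rot[7] = fefefgfeefggeg$egeeeee
  rot[8] = efefgfeefggeg$egeeeeef
  rot[9] = fefgfeefggeg$egeeeeefe
  rot[10] = efgfeefggeg$egeeeeefef
  rot[11] = fgfeefggeg$egeeeeefefe
  rot[12] = gfeefggeg$egeeeeefefef
  rot[13] = feefggeg$egeeeeefefefg
  rot[14] = eefggeg$egeeeeefefefgf
  rot[15] = efggeg$egeeeeefefefgfe
  rot[16] = fggeg$egeeeeefefefgfee
  rot[17] = ggeg$egeeeeefefefgfeef
  rot[18] = geg$egeeeeefefefgfeefg
  rot[19] = eg$egeeeeefefefgfeefgg
  rot[20] = g$egeeeeefefefgfeefgge
  rot[21] = $egeeeeefefefgfeefggeg
Sorted (with $ < everything):
  sorted[0] = $egeeeeefefefgfeefggeg  (last char: 'g')
  sorted[1] = eeeeefefefgfeefggeg$eg  (last char: 'g')
  sorted[2] = eeeefefefgfeefggeg$ege  (last char: 'e')
  sorted[3] = eeefefefgfeefggeg$egee  (last char: 'e')
  sorted[4] = eefefefgfeefggeg$egeee  (last char: 'e')
  sorted[5] = eefggeg$egeeeeefefefgf  (last char: 'f')
  sorted[6] = efefefgfeefggeg$egeeee  (last char: 'e')
  sorted[7] = efefgfeefggeg$egeeeeef  (last char: 'f')
  sorted[8] = efgfeefggeg$egeeeeefef  (last char: 'f')
  sorted[9] = efggeg$egeeeeefefefgfe  (last char: 'e')
  sorted[10] = eg$egeeeeefefefgfeefgg  (last char: 'g')
  sorted[11] = egeeeeefefefgfeefggeg$  (last char: '$')
  sorted[12] = feefggeg$egeeeeefefefg  (last char: 'g')
  sorted[13] = fefefgfeefggeg$egeeeee  (last char: 'e')
  sorted[14] = fefgfeefggeg$egeeeeefe  (last char: 'e')
  sorted[15] = fgfeefggeg$egeeeeefefe  (last char: 'e')
  sorted[16] = fggeg$egeeeeefefefgfee  (last char: 'e')
  sorted[17] = g$egeeeeefefefgfeefgge  (last char: 'e')
  sorted[18] = geeeeefefefgfeefggeg$e  (last char: 'e')
  sorted[19] = geg$egeeeeefefefgfeefg  (last char: 'g')
  sorted[20] = gfeefggeg$egeeeeefefef  (last char: 'f')
  sorted[21] = ggeg$egeeeeefefefgfeef  (last char: 'f')
Last column: ggeeefeffeg$geeeeeegff
Original string S is at sorted index 11

Answer: ggeeefeffeg$geeeeeegff
11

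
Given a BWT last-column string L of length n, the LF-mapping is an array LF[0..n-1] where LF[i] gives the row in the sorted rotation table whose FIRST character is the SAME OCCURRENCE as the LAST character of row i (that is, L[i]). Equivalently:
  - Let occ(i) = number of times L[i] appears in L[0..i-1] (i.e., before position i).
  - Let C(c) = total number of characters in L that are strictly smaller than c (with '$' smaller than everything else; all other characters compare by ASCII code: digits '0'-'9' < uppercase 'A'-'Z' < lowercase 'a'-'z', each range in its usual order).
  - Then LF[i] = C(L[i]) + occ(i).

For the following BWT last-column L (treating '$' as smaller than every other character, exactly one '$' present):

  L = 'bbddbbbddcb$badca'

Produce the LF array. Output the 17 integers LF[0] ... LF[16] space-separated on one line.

Char counts: '$':1, 'a':2, 'b':7, 'c':2, 'd':5
C (first-col start): C('$')=0, C('a')=1, C('b')=3, C('c')=10, C('d')=12
L[0]='b': occ=0, LF[0]=C('b')+0=3+0=3
L[1]='b': occ=1, LF[1]=C('b')+1=3+1=4
L[2]='d': occ=0, LF[2]=C('d')+0=12+0=12
L[3]='d': occ=1, LF[3]=C('d')+1=12+1=13
L[4]='b': occ=2, LF[4]=C('b')+2=3+2=5
L[5]='b': occ=3, LF[5]=C('b')+3=3+3=6
L[6]='b': occ=4, LF[6]=C('b')+4=3+4=7
L[7]='d': occ=2, LF[7]=C('d')+2=12+2=14
L[8]='d': occ=3, LF[8]=C('d')+3=12+3=15
L[9]='c': occ=0, LF[9]=C('c')+0=10+0=10
L[10]='b': occ=5, LF[10]=C('b')+5=3+5=8
L[11]='$': occ=0, LF[11]=C('$')+0=0+0=0
L[12]='b': occ=6, LF[12]=C('b')+6=3+6=9
L[13]='a': occ=0, LF[13]=C('a')+0=1+0=1
L[14]='d': occ=4, LF[14]=C('d')+4=12+4=16
L[15]='c': occ=1, LF[15]=C('c')+1=10+1=11
L[16]='a': occ=1, LF[16]=C('a')+1=1+1=2

Answer: 3 4 12 13 5 6 7 14 15 10 8 0 9 1 16 11 2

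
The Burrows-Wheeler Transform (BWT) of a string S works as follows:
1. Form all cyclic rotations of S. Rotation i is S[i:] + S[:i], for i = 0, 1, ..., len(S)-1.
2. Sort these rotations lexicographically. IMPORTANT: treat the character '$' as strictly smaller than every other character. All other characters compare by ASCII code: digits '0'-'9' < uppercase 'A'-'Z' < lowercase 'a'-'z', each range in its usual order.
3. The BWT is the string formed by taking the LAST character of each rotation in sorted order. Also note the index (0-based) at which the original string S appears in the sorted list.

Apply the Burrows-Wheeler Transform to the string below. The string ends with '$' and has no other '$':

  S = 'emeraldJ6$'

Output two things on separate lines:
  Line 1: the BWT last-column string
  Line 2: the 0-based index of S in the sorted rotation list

Answer: 6Jdrl$maee
5

Derivation:
All 10 rotations (rotation i = S[i:]+S[:i]):
  rot[0] = emeraldJ6$
  rot[1] = meraldJ6$e
  rot[2] = eraldJ6$em
  rot[3] = raldJ6$eme
  rot[4] = aldJ6$emer
  rot[5] = ldJ6$emera
  rot[6] = dJ6$emeral
  rot[7] = J6$emerald
  rot[8] = 6$emeraldJ
  rot[9] = $emeraldJ6
Sorted (with $ < everything):
  sorted[0] = $emeraldJ6  (last char: '6')
  sorted[1] = 6$emeraldJ  (last char: 'J')
  sorted[2] = J6$emerald  (last char: 'd')
  sorted[3] = aldJ6$emer  (last char: 'r')
  sorted[4] = dJ6$emeral  (last char: 'l')
  sorted[5] = emeraldJ6$  (last char: '$')
  sorted[6] = eraldJ6$em  (last char: 'm')
  sorted[7] = ldJ6$emera  (last char: 'a')
  sorted[8] = meraldJ6$e  (last char: 'e')
  sorted[9] = raldJ6$eme  (last char: 'e')
Last column: 6Jdrl$maee
Original string S is at sorted index 5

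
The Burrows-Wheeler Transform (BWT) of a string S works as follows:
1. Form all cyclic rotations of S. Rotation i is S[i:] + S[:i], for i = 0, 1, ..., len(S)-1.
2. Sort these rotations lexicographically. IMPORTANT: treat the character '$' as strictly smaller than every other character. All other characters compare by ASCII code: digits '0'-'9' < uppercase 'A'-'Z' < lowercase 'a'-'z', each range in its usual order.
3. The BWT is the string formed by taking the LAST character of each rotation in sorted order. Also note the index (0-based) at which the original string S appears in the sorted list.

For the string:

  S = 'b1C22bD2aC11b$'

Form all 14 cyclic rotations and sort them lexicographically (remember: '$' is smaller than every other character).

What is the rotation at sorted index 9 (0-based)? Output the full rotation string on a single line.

All 14 rotations (rotation i = S[i:]+S[:i]):
  rot[0] = b1C22bD2aC11b$
  rot[1] = 1C22bD2aC11b$b
  rot[2] = C22bD2aC11b$b1
  rot[3] = 22bD2aC11b$b1C
  rot[4] = 2bD2aC11b$b1C2
  rot[5] = bD2aC11b$b1C22
  rot[6] = D2aC11b$b1C22b
  rot[7] = 2aC11b$b1C22bD
  rot[8] = aC11b$b1C22bD2
  rot[9] = C11b$b1C22bD2a
  rot[10] = 11b$b1C22bD2aC
  rot[11] = 1b$b1C22bD2aC1
  rot[12] = b$b1C22bD2aC11
  rot[13] = $b1C22bD2aC11b
Sorted (with $ < everything):
  sorted[0] = $b1C22bD2aC11b
  sorted[1] = 11b$b1C22bD2aC
  sorted[2] = 1C22bD2aC11b$b
  sorted[3] = 1b$b1C22bD2aC1
  sorted[4] = 22bD2aC11b$b1C
  sorted[5] = 2aC11b$b1C22bD
  sorted[6] = 2bD2aC11b$b1C2
  sorted[7] = C11b$b1C22bD2a
  sorted[8] = C22bD2aC11b$b1
  sorted[9] = D2aC11b$b1C22b
  sorted[10] = aC11b$b1C22bD2
  sorted[11] = b$b1C22bD2aC11
  sorted[12] = b1C22bD2aC11b$
  sorted[13] = bD2aC11b$b1C22
sorted[9] = D2aC11b$b1C22b

Answer: D2aC11b$b1C22b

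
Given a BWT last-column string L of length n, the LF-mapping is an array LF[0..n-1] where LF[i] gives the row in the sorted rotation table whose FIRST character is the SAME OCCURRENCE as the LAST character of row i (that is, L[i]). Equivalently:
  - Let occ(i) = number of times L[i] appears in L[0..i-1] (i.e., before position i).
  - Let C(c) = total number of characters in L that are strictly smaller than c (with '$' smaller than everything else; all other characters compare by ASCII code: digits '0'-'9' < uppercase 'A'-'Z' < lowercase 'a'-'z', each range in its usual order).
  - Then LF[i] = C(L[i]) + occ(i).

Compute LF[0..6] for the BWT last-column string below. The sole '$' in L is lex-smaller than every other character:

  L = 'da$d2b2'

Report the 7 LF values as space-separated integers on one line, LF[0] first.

Answer: 5 3 0 6 1 4 2

Derivation:
Char counts: '$':1, '2':2, 'a':1, 'b':1, 'd':2
C (first-col start): C('$')=0, C('2')=1, C('a')=3, C('b')=4, C('d')=5
L[0]='d': occ=0, LF[0]=C('d')+0=5+0=5
L[1]='a': occ=0, LF[1]=C('a')+0=3+0=3
L[2]='$': occ=0, LF[2]=C('$')+0=0+0=0
L[3]='d': occ=1, LF[3]=C('d')+1=5+1=6
L[4]='2': occ=0, LF[4]=C('2')+0=1+0=1
L[5]='b': occ=0, LF[5]=C('b')+0=4+0=4
L[6]='2': occ=1, LF[6]=C('2')+1=1+1=2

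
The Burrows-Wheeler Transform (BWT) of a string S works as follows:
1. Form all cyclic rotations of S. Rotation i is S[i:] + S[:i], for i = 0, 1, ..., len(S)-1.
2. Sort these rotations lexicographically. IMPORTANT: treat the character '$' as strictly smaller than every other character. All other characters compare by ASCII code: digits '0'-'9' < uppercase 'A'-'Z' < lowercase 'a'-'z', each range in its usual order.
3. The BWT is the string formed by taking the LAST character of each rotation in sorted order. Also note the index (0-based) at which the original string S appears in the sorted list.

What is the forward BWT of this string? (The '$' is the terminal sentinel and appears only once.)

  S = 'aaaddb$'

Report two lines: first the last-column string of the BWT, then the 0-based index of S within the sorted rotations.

All 7 rotations (rotation i = S[i:]+S[:i]):
  rot[0] = aaaddb$
  rot[1] = aaddb$a
  rot[2] = addb$aa
  rot[3] = ddb$aaa
  rot[4] = db$aaad
  rot[5] = b$aaadd
  rot[6] = $aaaddb
Sorted (with $ < everything):
  sorted[0] = $aaaddb  (last char: 'b')
  sorted[1] = aaaddb$  (last char: '$')
  sorted[2] = aaddb$a  (last char: 'a')
  sorted[3] = addb$aa  (last char: 'a')
  sorted[4] = b$aaadd  (last char: 'd')
  sorted[5] = db$aaad  (last char: 'd')
  sorted[6] = ddb$aaa  (last char: 'a')
Last column: b$aadda
Original string S is at sorted index 1

Answer: b$aadda
1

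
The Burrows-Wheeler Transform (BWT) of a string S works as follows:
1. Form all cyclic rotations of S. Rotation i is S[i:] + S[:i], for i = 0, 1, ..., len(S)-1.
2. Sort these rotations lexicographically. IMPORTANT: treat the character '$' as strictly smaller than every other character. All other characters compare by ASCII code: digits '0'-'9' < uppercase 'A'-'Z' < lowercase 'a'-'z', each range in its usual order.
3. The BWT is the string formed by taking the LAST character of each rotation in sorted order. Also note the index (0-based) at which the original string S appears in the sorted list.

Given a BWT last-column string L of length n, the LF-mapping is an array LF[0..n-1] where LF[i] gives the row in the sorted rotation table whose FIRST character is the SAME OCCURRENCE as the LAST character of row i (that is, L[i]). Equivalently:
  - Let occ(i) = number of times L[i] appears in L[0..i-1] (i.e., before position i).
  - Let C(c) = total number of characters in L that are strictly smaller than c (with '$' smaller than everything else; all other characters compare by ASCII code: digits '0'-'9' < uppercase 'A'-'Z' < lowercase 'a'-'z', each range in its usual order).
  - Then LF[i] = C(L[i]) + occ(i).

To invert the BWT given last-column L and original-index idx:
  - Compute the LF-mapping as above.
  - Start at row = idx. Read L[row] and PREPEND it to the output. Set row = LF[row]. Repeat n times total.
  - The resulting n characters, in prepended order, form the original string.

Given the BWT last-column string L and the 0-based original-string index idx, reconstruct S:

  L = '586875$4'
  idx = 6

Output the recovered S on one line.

Answer: 8485765$

Derivation:
LF mapping: 2 6 4 7 5 3 0 1
Walk LF starting at row 6, prepending L[row]:
  step 1: row=6, L[6]='$', prepend. Next row=LF[6]=0
  step 2: row=0, L[0]='5', prepend. Next row=LF[0]=2
  step 3: row=2, L[2]='6', prepend. Next row=LF[2]=4
  step 4: row=4, L[4]='7', prepend. Next row=LF[4]=5
  step 5: row=5, L[5]='5', prepend. Next row=LF[5]=3
  step 6: row=3, L[3]='8', prepend. Next row=LF[3]=7
  step 7: row=7, L[7]='4', prepend. Next row=LF[7]=1
  step 8: row=1, L[1]='8', prepend. Next row=LF[1]=6
Reversed output: 8485765$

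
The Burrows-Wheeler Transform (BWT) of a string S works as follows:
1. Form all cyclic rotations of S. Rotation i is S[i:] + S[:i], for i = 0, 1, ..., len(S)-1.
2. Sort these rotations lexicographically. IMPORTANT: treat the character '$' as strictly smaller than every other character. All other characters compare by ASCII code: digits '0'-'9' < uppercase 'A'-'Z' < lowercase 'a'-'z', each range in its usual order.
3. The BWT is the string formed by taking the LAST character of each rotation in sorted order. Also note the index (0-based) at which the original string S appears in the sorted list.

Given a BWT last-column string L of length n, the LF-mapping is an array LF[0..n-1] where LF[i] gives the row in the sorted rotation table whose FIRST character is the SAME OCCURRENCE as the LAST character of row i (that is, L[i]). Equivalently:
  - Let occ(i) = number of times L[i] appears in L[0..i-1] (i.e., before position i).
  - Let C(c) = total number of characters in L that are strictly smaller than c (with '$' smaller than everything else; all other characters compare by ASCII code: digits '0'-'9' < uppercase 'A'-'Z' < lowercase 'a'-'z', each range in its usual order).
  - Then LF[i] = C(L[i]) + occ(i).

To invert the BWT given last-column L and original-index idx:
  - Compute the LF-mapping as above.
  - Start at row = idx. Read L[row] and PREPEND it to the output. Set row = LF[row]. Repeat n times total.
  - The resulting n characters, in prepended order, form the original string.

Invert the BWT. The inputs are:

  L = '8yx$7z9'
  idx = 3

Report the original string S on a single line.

LF mapping: 2 5 4 0 1 6 3
Walk LF starting at row 3, prepending L[row]:
  step 1: row=3, L[3]='$', prepend. Next row=LF[3]=0
  step 2: row=0, L[0]='8', prepend. Next row=LF[0]=2
  step 3: row=2, L[2]='x', prepend. Next row=LF[2]=4
  step 4: row=4, L[4]='7', prepend. Next row=LF[4]=1
  step 5: row=1, L[1]='y', prepend. Next row=LF[1]=5
  step 6: row=5, L[5]='z', prepend. Next row=LF[5]=6
  step 7: row=6, L[6]='9', prepend. Next row=LF[6]=3
Reversed output: 9zy7x8$

Answer: 9zy7x8$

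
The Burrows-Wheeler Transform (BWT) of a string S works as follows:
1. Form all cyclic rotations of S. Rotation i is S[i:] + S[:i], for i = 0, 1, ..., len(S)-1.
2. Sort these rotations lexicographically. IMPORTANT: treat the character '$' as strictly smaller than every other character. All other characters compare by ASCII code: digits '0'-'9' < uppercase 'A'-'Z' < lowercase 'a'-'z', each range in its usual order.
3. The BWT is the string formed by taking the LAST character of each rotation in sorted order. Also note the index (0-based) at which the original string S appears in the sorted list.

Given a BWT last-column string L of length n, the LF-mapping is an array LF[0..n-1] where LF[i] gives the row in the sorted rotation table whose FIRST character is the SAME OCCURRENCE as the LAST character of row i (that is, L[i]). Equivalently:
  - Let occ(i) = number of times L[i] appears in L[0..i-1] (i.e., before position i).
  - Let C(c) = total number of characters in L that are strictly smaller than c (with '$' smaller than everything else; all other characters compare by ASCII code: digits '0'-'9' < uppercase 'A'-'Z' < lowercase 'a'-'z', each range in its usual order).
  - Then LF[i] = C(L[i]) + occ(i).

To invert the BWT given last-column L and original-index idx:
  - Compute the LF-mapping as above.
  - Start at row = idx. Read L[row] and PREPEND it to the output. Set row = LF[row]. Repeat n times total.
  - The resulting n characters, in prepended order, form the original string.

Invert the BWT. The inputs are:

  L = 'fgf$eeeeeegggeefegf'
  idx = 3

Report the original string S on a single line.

Answer: eeegfeeegeeefggfgf$

Derivation:
LF mapping: 10 14 11 0 1 2 3 4 5 6 15 16 17 7 8 12 9 18 13
Walk LF starting at row 3, prepending L[row]:
  step 1: row=3, L[3]='$', prepend. Next row=LF[3]=0
  step 2: row=0, L[0]='f', prepend. Next row=LF[0]=10
  step 3: row=10, L[10]='g', prepend. Next row=LF[10]=15
  step 4: row=15, L[15]='f', prepend. Next row=LF[15]=12
  step 5: row=12, L[12]='g', prepend. Next row=LF[12]=17
  step 6: row=17, L[17]='g', prepend. Next row=LF[17]=18
  step 7: row=18, L[18]='f', prepend. Next row=LF[18]=13
  step 8: row=13, L[13]='e', prepend. Next row=LF[13]=7
  step 9: row=7, L[7]='e', prepend. Next row=LF[7]=4
  step 10: row=4, L[4]='e', prepend. Next row=LF[4]=1
  step 11: row=1, L[1]='g', prepend. Next row=LF[1]=14
  step 12: row=14, L[14]='e', prepend. Next row=LF[14]=8
  step 13: row=8, L[8]='e', prepend. Next row=LF[8]=5
  step 14: row=5, L[5]='e', prepend. Next row=LF[5]=2
  step 15: row=2, L[2]='f', prepend. Next row=LF[2]=11
  step 16: row=11, L[11]='g', prepend. Next row=LF[11]=16
  step 17: row=16, L[16]='e', prepend. Next row=LF[16]=9
  step 18: row=9, L[9]='e', prepend. Next row=LF[9]=6
  step 19: row=6, L[6]='e', prepend. Next row=LF[6]=3
Reversed output: eeegfeeegeeefggfgf$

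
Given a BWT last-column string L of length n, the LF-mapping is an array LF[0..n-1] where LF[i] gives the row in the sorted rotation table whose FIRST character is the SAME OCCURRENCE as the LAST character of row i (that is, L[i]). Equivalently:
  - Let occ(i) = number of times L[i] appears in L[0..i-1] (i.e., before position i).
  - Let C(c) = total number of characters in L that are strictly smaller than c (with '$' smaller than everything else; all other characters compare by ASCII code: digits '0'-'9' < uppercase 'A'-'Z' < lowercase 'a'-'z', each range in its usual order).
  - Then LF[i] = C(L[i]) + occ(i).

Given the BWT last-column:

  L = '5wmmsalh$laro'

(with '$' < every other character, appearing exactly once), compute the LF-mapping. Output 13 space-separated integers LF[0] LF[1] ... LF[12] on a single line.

Char counts: '$':1, '5':1, 'a':2, 'h':1, 'l':2, 'm':2, 'o':1, 'r':1, 's':1, 'w':1
C (first-col start): C('$')=0, C('5')=1, C('a')=2, C('h')=4, C('l')=5, C('m')=7, C('o')=9, C('r')=10, C('s')=11, C('w')=12
L[0]='5': occ=0, LF[0]=C('5')+0=1+0=1
L[1]='w': occ=0, LF[1]=C('w')+0=12+0=12
L[2]='m': occ=0, LF[2]=C('m')+0=7+0=7
L[3]='m': occ=1, LF[3]=C('m')+1=7+1=8
L[4]='s': occ=0, LF[4]=C('s')+0=11+0=11
L[5]='a': occ=0, LF[5]=C('a')+0=2+0=2
L[6]='l': occ=0, LF[6]=C('l')+0=5+0=5
L[7]='h': occ=0, LF[7]=C('h')+0=4+0=4
L[8]='$': occ=0, LF[8]=C('$')+0=0+0=0
L[9]='l': occ=1, LF[9]=C('l')+1=5+1=6
L[10]='a': occ=1, LF[10]=C('a')+1=2+1=3
L[11]='r': occ=0, LF[11]=C('r')+0=10+0=10
L[12]='o': occ=0, LF[12]=C('o')+0=9+0=9

Answer: 1 12 7 8 11 2 5 4 0 6 3 10 9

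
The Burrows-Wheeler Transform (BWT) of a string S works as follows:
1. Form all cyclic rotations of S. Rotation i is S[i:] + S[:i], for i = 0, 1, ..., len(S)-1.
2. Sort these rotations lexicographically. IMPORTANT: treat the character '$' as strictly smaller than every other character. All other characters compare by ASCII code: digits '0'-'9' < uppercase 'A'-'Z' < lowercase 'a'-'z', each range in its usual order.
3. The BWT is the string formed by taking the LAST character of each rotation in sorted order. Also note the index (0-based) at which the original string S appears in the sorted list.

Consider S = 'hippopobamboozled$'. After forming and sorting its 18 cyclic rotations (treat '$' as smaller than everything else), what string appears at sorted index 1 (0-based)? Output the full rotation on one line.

Answer: amboozled$hippopob

Derivation:
All 18 rotations (rotation i = S[i:]+S[:i]):
  rot[0] = hippopobamboozled$
  rot[1] = ippopobamboozled$h
  rot[2] = ppopobamboozled$hi
  rot[3] = popobamboozled$hip
  rot[4] = opobamboozled$hipp
  rot[5] = pobamboozled$hippo
  rot[6] = obamboozled$hippop
  rot[7] = bamboozled$hippopo
  rot[8] = amboozled$hippopob
  rot[9] = mboozled$hippopoba
  rot[10] = boozled$hippopobam
  rot[11] = oozled$hippopobamb
  rot[12] = ozled$hippopobambo
  rot[13] = zled$hippopobamboo
  rot[14] = led$hippopobambooz
  rot[15] = ed$hippopobamboozl
  rot[16] = d$hippopobamboozle
  rot[17] = $hippopobamboozled
Sorted (with $ < everything):
  sorted[0] = $hippopobamboozled
  sorted[1] = amboozled$hippopob
  sorted[2] = bamboozled$hippopo
  sorted[3] = boozled$hippopobam
  sorted[4] = d$hippopobamboozle
  sorted[5] = ed$hippopobamboozl
  sorted[6] = hippopobamboozled$
  sorted[7] = ippopobamboozled$h
  sorted[8] = led$hippopobambooz
  sorted[9] = mboozled$hippopoba
  sorted[10] = obamboozled$hippop
  sorted[11] = oozled$hippopobamb
  sorted[12] = opobamboozled$hipp
  sorted[13] = ozled$hippopobambo
  sorted[14] = pobamboozled$hippo
  sorted[15] = popobamboozled$hip
  sorted[16] = ppopobamboozled$hi
  sorted[17] = zled$hippopobamboo
sorted[1] = amboozled$hippopob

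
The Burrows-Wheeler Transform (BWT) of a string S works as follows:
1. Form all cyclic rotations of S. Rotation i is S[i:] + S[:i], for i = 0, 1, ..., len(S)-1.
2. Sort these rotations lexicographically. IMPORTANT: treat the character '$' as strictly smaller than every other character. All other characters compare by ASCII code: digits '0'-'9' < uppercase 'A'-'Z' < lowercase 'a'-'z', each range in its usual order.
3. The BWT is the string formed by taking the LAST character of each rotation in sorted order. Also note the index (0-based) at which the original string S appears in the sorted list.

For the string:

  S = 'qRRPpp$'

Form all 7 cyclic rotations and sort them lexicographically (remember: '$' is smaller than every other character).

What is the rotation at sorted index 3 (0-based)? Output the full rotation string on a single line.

Answer: RRPpp$q

Derivation:
All 7 rotations (rotation i = S[i:]+S[:i]):
  rot[0] = qRRPpp$
  rot[1] = RRPpp$q
  rot[2] = RPpp$qR
  rot[3] = Ppp$qRR
  rot[4] = pp$qRRP
  rot[5] = p$qRRPp
  rot[6] = $qRRPpp
Sorted (with $ < everything):
  sorted[0] = $qRRPpp
  sorted[1] = Ppp$qRR
  sorted[2] = RPpp$qR
  sorted[3] = RRPpp$q
  sorted[4] = p$qRRPp
  sorted[5] = pp$qRRP
  sorted[6] = qRRPpp$
sorted[3] = RRPpp$q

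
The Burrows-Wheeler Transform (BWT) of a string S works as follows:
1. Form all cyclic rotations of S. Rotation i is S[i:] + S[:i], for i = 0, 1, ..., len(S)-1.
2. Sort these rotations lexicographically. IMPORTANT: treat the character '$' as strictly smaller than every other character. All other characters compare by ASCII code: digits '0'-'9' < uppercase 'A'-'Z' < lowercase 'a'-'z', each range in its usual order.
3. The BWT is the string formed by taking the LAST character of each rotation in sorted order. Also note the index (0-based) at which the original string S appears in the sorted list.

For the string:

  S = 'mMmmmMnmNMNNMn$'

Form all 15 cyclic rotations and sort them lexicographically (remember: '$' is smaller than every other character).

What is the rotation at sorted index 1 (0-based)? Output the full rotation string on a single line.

Answer: MNNMn$mMmmmMnmN

Derivation:
All 15 rotations (rotation i = S[i:]+S[:i]):
  rot[0] = mMmmmMnmNMNNMn$
  rot[1] = MmmmMnmNMNNMn$m
  rot[2] = mmmMnmNMNNMn$mM
  rot[3] = mmMnmNMNNMn$mMm
  rot[4] = mMnmNMNNMn$mMmm
  rot[5] = MnmNMNNMn$mMmmm
  rot[6] = nmNMNNMn$mMmmmM
  rot[7] = mNMNNMn$mMmmmMn
  rot[8] = NMNNMn$mMmmmMnm
  rot[9] = MNNMn$mMmmmMnmN
  rot[10] = NNMn$mMmmmMnmNM
  rot[11] = NMn$mMmmmMnmNMN
  rot[12] = Mn$mMmmmMnmNMNN
  rot[13] = n$mMmmmMnmNMNNM
  rot[14] = $mMmmmMnmNMNNMn
Sorted (with $ < everything):
  sorted[0] = $mMmmmMnmNMNNMn
  sorted[1] = MNNMn$mMmmmMnmN
  sorted[2] = MmmmMnmNMNNMn$m
  sorted[3] = Mn$mMmmmMnmNMNN
  sorted[4] = MnmNMNNMn$mMmmm
  sorted[5] = NMNNMn$mMmmmMnm
  sorted[6] = NMn$mMmmmMnmNMN
  sorted[7] = NNMn$mMmmmMnmNM
  sorted[8] = mMmmmMnmNMNNMn$
  sorted[9] = mMnmNMNNMn$mMmm
  sorted[10] = mNMNNMn$mMmmmMn
  sorted[11] = mmMnmNMNNMn$mMm
  sorted[12] = mmmMnmNMNNMn$mM
  sorted[13] = n$mMmmmMnmNMNNM
  sorted[14] = nmNMNNMn$mMmmmM
sorted[1] = MNNMn$mMmmmMnmN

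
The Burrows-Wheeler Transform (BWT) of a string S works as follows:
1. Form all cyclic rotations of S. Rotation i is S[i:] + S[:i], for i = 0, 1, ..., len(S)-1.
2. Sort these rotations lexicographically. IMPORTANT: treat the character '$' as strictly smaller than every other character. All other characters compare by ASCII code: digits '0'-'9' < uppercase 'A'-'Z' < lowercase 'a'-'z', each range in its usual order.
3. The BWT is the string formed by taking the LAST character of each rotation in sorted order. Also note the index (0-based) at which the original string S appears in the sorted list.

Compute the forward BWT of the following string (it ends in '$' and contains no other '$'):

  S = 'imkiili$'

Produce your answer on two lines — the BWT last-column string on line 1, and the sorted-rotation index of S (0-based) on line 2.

Answer: ilki$mii
4

Derivation:
All 8 rotations (rotation i = S[i:]+S[:i]):
  rot[0] = imkiili$
  rot[1] = mkiili$i
  rot[2] = kiili$im
  rot[3] = iili$imk
  rot[4] = ili$imki
  rot[5] = li$imkii
  rot[6] = i$imkiil
  rot[7] = $imkiili
Sorted (with $ < everything):
  sorted[0] = $imkiili  (last char: 'i')
  sorted[1] = i$imkiil  (last char: 'l')
  sorted[2] = iili$imk  (last char: 'k')
  sorted[3] = ili$imki  (last char: 'i')
  sorted[4] = imkiili$  (last char: '$')
  sorted[5] = kiili$im  (last char: 'm')
  sorted[6] = li$imkii  (last char: 'i')
  sorted[7] = mkiili$i  (last char: 'i')
Last column: ilki$mii
Original string S is at sorted index 4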